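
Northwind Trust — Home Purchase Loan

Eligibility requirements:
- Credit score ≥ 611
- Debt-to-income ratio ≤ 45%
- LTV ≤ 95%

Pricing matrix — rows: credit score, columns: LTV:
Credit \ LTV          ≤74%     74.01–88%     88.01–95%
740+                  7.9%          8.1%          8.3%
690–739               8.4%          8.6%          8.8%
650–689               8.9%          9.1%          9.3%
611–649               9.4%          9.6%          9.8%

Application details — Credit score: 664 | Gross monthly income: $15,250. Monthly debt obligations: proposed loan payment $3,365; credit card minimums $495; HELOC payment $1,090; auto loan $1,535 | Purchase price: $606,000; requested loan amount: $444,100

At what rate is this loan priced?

Credit score 664 ≥ 611; Total monthly debts = (3,365 + 495 + 1,090 + 1,535) = 6,485. DTI: 6,485 ÷ 15,250 = 42.5%, within the 45% cap
LTV: 444,100 ÷ 606,000 = 73.3%, within 95% cap
Credit 664 → row 650–689; LTV 73.3% → column ≤74%. Grid cell → 8.9%.

8.9%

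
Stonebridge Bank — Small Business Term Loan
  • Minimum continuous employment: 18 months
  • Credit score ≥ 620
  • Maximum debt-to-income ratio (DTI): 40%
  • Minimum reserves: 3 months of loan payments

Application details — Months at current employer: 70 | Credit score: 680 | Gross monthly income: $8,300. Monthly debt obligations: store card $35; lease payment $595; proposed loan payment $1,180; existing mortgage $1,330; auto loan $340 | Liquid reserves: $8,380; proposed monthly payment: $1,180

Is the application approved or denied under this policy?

Denied

Employment 70 ≥ 18 months
Credit score 680 ≥ 620 (meets)
Total monthly debts = (35 + 595 + 1,180 + 1,330 + 340) = 3,480. Debt-to-income = 3,480/8,300 = 41.9% — over 40% limit
Reserves: 8,380 ÷ 1,180 = 7.1 months (meets 3-month minimum)
Fails on DTI.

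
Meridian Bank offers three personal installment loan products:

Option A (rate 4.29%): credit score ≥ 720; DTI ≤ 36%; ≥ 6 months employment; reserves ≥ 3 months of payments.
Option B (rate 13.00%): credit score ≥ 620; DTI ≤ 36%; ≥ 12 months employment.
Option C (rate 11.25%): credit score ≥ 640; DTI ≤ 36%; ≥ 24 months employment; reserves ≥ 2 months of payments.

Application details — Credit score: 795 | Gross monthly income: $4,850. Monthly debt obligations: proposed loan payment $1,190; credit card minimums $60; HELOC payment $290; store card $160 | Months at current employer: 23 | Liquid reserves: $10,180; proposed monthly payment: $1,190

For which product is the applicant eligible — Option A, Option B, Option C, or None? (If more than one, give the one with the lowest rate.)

Option A

Total debts = (1,190 + 60 + 290 + 160) = 1,700; DTI = 1,700/4,850 = 35.1%.
Reserves = 10,180/1,190 = 8.6 months.
Option A: score 795 ≥ 720; DTI 35.1% ≤ 36%; employment 23 ≥ 6 mo; reserves 8.6 ≥ 3 mo → qualifies.
Option B: score 795 ≥ 620; DTI 35.1% ≤ 36%; employment 23 ≥ 12 mo → qualifies.
Option C: score 795 ≥ 640; DTI 35.1% ≤ 36%; employment 23 < 24 mo; reserves 8.6 ≥ 2 mo → does not qualify.
Qualifying: Option A, Option B. Lowest rate is 4.29% → Option A.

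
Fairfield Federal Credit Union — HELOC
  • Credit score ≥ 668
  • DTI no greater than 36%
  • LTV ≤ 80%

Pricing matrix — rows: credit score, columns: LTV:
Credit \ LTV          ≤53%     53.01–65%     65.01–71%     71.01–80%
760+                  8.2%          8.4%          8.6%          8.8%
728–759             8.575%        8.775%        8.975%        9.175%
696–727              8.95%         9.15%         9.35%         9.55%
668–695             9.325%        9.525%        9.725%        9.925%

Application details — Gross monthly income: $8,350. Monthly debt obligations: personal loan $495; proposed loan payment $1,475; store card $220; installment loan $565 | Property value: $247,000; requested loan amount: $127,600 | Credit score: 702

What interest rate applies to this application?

8.95%

Credit score 702 ≥ 668; Total monthly debts = (495 + 1,475 + 220 + 565) = 2,755. DTI: 2,755 ÷ 8,350 = 33%, within the 36% cap
Loan-to-value = 127,600/247,000 = 51.7% — pass (80% max)
Row: 702 falls in 696–727. Column: 51.7% falls in ≤53%. Rate = 8.95%.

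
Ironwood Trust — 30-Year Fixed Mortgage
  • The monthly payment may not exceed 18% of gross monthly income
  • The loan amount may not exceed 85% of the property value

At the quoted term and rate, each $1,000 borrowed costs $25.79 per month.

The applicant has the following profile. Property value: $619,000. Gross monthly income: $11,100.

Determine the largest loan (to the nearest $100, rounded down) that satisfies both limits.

Payment cap: 18% × $11,100 = $1,998/month.
At $25.79 per $1,000, that supports 1,998/25.79 × 1,000 ≈ $77,471 → $77,400.
LTV cap: 85% × $619,000 = $526,150 → $526,100.
Binding constraint: payment-to-income.

$77,400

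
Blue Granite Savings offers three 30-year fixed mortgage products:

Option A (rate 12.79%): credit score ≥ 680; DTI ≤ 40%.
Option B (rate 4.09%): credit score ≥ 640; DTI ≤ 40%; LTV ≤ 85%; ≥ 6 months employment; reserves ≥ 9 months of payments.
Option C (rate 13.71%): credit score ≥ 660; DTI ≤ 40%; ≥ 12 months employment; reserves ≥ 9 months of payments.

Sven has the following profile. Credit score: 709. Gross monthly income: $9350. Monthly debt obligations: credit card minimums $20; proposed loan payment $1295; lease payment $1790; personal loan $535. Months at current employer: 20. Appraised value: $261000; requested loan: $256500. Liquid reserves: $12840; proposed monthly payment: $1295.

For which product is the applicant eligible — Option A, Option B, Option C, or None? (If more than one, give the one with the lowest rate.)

Total debts = (20 + 1,295 + 1,790 + 535) = 3,640; DTI = 3,640/9,350 = 38.9%.
LTV = 256,500/261,000 = 98.3%.
Reserves = 12,840/1,295 = 9.9 months.
Option A: score 709 ≥ 680; DTI 38.9% ≤ 40% → qualifies.
Option B: score 709 ≥ 640; DTI 38.9% ≤ 40%; LTV 98.3% > 85%; employment 20 ≥ 6 mo; reserves 9.9 ≥ 9 mo → does not qualify.
Option C: score 709 ≥ 660; DTI 38.9% ≤ 40%; employment 20 ≥ 12 mo; reserves 9.9 ≥ 9 mo → qualifies.
Qualifying: Option A, Option C. Lowest rate is 12.79% → Option A.

Option A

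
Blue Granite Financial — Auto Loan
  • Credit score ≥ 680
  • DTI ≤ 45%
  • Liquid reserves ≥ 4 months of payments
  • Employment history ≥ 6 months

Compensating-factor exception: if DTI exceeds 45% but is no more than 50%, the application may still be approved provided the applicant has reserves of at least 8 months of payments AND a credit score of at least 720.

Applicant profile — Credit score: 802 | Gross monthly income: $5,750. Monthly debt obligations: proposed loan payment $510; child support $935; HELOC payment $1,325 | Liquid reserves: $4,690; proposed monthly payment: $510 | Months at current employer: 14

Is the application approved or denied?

Credit score 802 ≥ 680 (meets base)
Total debts = (510 + 935 + 1,325) = 2,770. DTI = 2,770/5,750 = 48.2% > 45% — standard DTI limit exceeded.
Liquid reserves cover 4,690/510 = 9.2 months — ≥ 4 required
Employment 14 ≥ 6 months
DTI 48.2% is within the 45%–50% exception band; checking compensating factors.
Reserves 9.2 ≥ 8 months; credit score 802 ≥ 720.
Both override conditions satisfied; DTI exception granted.

Approved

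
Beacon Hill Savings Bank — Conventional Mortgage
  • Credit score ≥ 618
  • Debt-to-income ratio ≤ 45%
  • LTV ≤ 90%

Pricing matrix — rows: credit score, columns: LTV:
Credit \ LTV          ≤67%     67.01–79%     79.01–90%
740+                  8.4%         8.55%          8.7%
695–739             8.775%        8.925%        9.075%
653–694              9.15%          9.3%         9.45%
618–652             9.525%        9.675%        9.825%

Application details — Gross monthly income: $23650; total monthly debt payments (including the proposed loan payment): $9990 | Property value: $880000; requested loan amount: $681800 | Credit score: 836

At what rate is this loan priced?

8.55%

Credit score 836 ≥ 618; DTI = 9,990/23,650 = 42.2% ≤ 45%
LTV = 681,800/880,000 = 77.5% ≤ 90%
Score 836 is in the 740+ band; LTV 77.5% is in the 67.01–79% band → 8.55%.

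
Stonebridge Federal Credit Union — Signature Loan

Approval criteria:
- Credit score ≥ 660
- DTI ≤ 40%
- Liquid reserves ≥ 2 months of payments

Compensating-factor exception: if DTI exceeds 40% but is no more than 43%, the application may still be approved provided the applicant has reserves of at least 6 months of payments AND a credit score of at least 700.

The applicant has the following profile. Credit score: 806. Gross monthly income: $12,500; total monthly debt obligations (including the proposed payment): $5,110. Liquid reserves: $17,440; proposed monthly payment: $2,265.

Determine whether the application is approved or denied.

Credit score 806 ≥ 660 (meets base)
DTI: 5,110 ÷ 12,500 = 40.9%, over the 40% base limit.
Liquid reserves cover 17,440/2,265 = 7.7 months — ≥ 2 required
DTI 40.9% is within the 40%–43% exception band; checking compensating factors.
Reserves 7.7 ≥ 6 months; credit score 806 ≥ 700.
Both override conditions satisfied; DTI exception granted.

Approved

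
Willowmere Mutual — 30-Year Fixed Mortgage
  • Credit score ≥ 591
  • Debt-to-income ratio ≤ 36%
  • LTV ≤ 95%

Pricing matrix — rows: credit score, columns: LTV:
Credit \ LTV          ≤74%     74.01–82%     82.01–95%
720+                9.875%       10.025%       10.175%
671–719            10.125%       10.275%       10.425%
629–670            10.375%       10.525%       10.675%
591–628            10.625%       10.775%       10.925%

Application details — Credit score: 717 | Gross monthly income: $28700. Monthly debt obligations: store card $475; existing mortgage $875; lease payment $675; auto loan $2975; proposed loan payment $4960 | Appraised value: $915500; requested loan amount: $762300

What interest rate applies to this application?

Credit score 717 ≥ 591; Total monthly debts = (475 + 875 + 675 + 2,975 + 4,960) = 9,960. DTI = 9,960/28,700 = 34.7% ≤ 36%
Loan-to-value = 762,300/915,500 = 83.3% — pass (95% max)
Row: 717 falls in 671–719. Column: 83.3% falls in 82.01–95%. Rate = 10.425%.

10.425%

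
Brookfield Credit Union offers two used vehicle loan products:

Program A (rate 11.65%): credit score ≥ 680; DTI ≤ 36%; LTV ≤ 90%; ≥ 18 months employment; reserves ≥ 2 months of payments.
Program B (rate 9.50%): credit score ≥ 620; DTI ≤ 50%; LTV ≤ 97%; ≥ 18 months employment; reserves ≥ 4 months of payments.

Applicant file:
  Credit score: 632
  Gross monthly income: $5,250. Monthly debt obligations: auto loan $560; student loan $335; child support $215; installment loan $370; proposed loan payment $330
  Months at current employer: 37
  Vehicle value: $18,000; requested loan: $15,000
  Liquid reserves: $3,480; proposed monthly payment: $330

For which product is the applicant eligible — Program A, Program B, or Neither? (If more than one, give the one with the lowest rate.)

Program B

Total debts = (560 + 335 + 215 + 370 + 330) = 1,810; DTI = 1,810/5,250 = 34.5%.
LTV = 15,000/18,000 = 83.3%.
Reserves = 3,480/330 = 10.5 months.
Program A: score 632 < 680; DTI 34.5% ≤ 36%; LTV 83.3% ≤ 90%; employment 37 ≥ 18 mo; reserves 10.5 ≥ 2 mo → does not qualify.
Program B: score 632 ≥ 620; DTI 34.5% ≤ 50%; LTV 83.3% ≤ 97%; employment 37 ≥ 18 mo; reserves 10.5 ≥ 4 mo → qualifies.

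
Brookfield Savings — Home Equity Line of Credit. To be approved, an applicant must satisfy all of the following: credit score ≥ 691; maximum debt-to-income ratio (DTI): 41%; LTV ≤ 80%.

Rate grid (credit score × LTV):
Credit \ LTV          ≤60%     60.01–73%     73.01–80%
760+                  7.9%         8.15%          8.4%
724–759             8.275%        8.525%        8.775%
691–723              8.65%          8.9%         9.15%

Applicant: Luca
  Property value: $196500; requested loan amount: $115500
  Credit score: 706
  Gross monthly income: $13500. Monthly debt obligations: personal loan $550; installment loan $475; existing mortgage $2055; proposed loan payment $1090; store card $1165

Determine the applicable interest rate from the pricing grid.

8.65%

Credit score 706 ≥ 691; Total monthly debts = (550 + 475 + 2,055 + 1,090 + 1,165) = 5,335. DTI: 5,335 ÷ 13,500 = 39.5%, within the 41% cap
Loan-to-value = 115,500/196,500 = 58.8% — pass (80% max)
Credit 706 → row 691–723; LTV 58.8% → column ≤60%. Grid cell → 8.65%.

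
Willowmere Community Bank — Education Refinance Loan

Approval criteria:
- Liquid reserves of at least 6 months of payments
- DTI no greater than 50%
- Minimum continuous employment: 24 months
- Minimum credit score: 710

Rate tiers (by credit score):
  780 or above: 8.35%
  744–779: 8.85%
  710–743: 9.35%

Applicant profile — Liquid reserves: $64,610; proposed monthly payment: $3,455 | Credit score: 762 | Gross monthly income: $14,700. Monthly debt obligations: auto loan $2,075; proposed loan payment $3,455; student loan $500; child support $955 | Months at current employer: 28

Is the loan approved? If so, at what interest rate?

Approved at 8.85%

Credit score 762 ≥ 710 (meets minimum)
Employment 28 ≥ 24 months
Total monthly debts = (2,075 + 3,455 + 500 + 955) = 6,985. Debt-to-income = 6,985/14,700 = 47.5% — meets 50% limit
Liquid reserves cover 64,610/3,455 = 18.7 months — ≥ 6 required
All requirements met. Score 762 falls in the 744–779 tier → 8.85%.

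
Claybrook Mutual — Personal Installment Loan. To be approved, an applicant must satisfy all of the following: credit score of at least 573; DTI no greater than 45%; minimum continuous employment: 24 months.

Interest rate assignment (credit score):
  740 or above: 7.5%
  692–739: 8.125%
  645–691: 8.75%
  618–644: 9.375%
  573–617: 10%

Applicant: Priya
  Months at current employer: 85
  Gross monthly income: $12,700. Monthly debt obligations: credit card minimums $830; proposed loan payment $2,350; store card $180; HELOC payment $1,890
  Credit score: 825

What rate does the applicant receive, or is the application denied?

Approved at 7.5%

Credit score 825 ≥ 573 (meets minimum)
Total monthly debts = (830 + 2,350 + 180 + 1,890) = 5,250. DTI: 5,250 ÷ 12,700 = 41.3%, within the 45% cap
Employment 85 ≥ 24 months
All requirements met. Score 825 falls in the 740 or above tier → 7.5%.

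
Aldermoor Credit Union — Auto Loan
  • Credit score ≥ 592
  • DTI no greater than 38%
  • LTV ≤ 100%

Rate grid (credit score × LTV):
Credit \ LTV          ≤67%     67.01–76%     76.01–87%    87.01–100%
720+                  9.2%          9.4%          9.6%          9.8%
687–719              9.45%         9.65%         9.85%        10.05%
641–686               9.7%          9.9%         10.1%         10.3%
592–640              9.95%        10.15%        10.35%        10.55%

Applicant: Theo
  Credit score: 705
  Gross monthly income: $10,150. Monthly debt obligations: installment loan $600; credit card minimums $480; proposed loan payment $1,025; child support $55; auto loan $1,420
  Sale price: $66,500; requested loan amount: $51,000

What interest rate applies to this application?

Credit score 705 ≥ 592; Total monthly debts = (600 + 480 + 1,025 + 55 + 1,420) = 3,580. DTI = 3,580/10,150 = 35.3% ≤ 38%
Loan-to-value = 51,000/66,500 = 76.7% — pass (100% max)
Credit 705 → row 687–719; LTV 76.7% → column 76.01–87%. Grid cell → 9.85%.

9.85%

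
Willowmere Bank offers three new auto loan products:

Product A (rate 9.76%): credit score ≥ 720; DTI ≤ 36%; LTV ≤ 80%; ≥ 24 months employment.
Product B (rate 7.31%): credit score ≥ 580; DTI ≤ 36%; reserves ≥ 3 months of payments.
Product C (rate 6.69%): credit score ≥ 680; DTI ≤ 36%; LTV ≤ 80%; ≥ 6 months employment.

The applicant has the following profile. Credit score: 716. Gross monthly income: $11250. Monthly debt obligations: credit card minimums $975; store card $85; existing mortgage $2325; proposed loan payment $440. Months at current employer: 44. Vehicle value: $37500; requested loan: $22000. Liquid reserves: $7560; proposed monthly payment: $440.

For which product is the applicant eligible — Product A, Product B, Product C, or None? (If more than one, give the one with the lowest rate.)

Total debts = (975 + 85 + 2,325 + 440) = 3,825; DTI = 3,825/11,250 = 34%.
LTV = 22,000/37,500 = 58.7%.
Reserves = 7,560/440 = 17.2 months.
Product A: score 716 < 720; DTI 34% ≤ 36%; LTV 58.7% ≤ 80%; employment 44 ≥ 24 mo → does not qualify.
Product B: score 716 ≥ 580; DTI 34% ≤ 36%; reserves 17.2 ≥ 3 mo → qualifies.
Product C: score 716 ≥ 680; DTI 34% ≤ 36%; LTV 58.7% ≤ 80%; employment 44 ≥ 6 mo → qualifies.
Qualifying: Product B, Product C. Lowest rate is 6.69% → Product C.

Product C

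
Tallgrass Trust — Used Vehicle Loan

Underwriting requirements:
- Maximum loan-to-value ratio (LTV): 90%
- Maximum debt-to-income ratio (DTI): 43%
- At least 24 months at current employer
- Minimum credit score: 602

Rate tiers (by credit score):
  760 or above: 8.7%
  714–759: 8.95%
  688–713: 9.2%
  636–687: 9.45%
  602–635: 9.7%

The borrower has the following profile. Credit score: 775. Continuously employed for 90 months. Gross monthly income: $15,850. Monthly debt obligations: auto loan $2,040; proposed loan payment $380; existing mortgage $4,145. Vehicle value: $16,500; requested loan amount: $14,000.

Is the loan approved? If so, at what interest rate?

Approved at 8.7%

Credit score 775 ≥ 602 (meets minimum)
LTV: 14,000 ÷ 16,500 = 84.8%, within 90% cap
Total monthly debts = (2,040 + 380 + 4,145) = 6,565. DTI = 6,565/15,850 = 41.4% ≤ 43%
Employment 90 ≥ 24 months
All requirements met. Score 775 falls in the 760 or above tier → 8.7%.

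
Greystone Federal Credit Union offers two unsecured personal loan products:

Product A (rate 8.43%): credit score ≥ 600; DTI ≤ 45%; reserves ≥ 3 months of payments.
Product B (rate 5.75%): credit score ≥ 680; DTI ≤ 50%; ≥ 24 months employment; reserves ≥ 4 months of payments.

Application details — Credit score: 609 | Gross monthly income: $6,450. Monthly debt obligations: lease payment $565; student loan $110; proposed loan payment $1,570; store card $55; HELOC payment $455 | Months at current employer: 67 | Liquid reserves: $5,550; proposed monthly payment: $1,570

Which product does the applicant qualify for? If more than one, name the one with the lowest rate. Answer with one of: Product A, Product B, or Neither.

Product A

Total debts = (565 + 110 + 1,570 + 55 + 455) = 2,755; DTI = 2,755/6,450 = 42.7%.
Reserves = 5,550/1,570 = 3.5 months.
Product A: score 609 ≥ 600; DTI 42.7% ≤ 45%; reserves 3.5 ≥ 3 mo → qualifies.
Product B: score 609 < 680; DTI 42.7% ≤ 50%; employment 67 ≥ 24 mo; reserves 3.5 < 4 mo → does not qualify.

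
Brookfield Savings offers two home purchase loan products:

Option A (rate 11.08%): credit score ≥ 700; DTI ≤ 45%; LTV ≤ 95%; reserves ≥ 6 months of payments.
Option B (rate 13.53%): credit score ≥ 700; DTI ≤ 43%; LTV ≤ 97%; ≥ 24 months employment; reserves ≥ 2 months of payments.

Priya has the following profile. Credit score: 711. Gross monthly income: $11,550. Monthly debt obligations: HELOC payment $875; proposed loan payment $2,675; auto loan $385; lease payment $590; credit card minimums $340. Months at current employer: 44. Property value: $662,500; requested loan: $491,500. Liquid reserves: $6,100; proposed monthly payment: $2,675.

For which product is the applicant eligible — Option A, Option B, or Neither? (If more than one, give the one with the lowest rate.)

Total debts = (875 + 2,675 + 385 + 590 + 340) = 4,865; DTI = 4,865/11,550 = 42.1%.
LTV = 491,500/662,500 = 74.2%.
Reserves = 6,100/2,675 = 2.3 months.
Option A: score 711 ≥ 700; DTI 42.1% ≤ 45%; LTV 74.2% ≤ 95%; reserves 2.3 < 6 mo → does not qualify.
Option B: score 711 ≥ 700; DTI 42.1% ≤ 43%; LTV 74.2% ≤ 97%; employment 44 ≥ 24 mo; reserves 2.3 ≥ 2 mo → qualifies.

Option B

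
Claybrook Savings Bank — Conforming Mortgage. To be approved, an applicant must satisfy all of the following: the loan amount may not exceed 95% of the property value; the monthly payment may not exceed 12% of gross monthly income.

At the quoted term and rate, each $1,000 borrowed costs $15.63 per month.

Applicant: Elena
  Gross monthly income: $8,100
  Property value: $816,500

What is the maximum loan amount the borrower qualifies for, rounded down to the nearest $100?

$62,100

Payment cap: 12% × $8,100 = $972/month.
At $15.63 per $1,000, that supports 972/15.63 × 1,000 ≈ $62,188 → $62,100.
LTV cap: 95% × $816,500 = $775,675 → $775,600.
Binding constraint: payment-to-income.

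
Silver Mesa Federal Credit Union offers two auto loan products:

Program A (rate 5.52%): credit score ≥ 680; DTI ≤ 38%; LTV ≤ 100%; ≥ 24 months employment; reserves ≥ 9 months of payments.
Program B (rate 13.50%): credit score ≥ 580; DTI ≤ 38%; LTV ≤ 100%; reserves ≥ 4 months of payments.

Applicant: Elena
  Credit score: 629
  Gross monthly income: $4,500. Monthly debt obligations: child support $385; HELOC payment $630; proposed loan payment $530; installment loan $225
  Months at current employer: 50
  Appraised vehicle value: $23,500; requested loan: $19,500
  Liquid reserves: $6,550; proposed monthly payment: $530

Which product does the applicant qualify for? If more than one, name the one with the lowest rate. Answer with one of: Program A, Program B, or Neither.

Total debts = (385 + 630 + 530 + 225) = 1,770; DTI = 1,770/4,500 = 39.3%.
LTV = 19,500/23,500 = 83%.
Reserves = 6,550/530 = 12.4 months.
Program A: score 629 < 680; DTI 39.3% > 38%; LTV 83% ≤ 100%; employment 50 ≥ 24 mo; reserves 12.4 ≥ 9 mo → does not qualify.
Program B: score 629 ≥ 580; DTI 39.3% > 38%; LTV 83% ≤ 100%; reserves 12.4 ≥ 4 mo → does not qualify.

Neither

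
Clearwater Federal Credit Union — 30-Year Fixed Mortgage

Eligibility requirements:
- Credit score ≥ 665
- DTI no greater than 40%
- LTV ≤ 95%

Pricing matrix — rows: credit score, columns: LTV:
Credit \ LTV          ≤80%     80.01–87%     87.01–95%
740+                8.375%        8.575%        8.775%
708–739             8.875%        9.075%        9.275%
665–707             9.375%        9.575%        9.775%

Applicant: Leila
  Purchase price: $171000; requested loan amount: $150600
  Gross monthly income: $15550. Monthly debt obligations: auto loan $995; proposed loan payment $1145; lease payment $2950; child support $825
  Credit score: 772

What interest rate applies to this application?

Credit score 772 ≥ 665; Total monthly debts = (995 + 1,145 + 2,950 + 825) = 5,915. Debt-to-income = 5,915/15,550 = 38% — meets 40% limit
Loan-to-value = 150,600/171,000 = 88.1% — pass (95% max)
Credit 772 → row 740+; LTV 88.1% → column 87.01–95%. Grid cell → 8.775%.

8.775%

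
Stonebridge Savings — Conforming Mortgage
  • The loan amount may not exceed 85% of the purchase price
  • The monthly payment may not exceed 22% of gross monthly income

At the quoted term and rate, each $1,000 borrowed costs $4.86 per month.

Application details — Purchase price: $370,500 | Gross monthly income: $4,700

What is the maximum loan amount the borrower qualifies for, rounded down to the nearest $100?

Payment cap: 22% × $4,700 = $1,034/month.
At $4.86 per $1,000, that supports 1,034/4.86 × 1,000 ≈ $212,757 → $212,700.
LTV cap: 85% × $370,500 = $314,925 → $314,900.
Binding constraint: payment-to-income.

$212,700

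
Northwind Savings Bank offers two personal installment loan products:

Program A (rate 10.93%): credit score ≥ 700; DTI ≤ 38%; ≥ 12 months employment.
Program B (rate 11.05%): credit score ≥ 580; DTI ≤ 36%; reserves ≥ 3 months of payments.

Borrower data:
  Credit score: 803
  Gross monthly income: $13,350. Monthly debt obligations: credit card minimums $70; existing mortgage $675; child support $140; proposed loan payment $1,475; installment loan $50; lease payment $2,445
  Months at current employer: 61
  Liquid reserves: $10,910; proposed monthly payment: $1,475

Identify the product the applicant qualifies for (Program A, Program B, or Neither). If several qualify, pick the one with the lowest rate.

Program A

Total debts = (70 + 675 + 140 + 1,475 + 50 + 2,445) = 4,855; DTI = 4,855/13,350 = 36.4%.
Reserves = 10,910/1,475 = 7.4 months.
Program A: score 803 ≥ 700; DTI 36.4% ≤ 38%; employment 61 ≥ 12 mo → qualifies.
Program B: score 803 ≥ 580; DTI 36.4% > 36%; reserves 7.4 ≥ 3 mo → does not qualify.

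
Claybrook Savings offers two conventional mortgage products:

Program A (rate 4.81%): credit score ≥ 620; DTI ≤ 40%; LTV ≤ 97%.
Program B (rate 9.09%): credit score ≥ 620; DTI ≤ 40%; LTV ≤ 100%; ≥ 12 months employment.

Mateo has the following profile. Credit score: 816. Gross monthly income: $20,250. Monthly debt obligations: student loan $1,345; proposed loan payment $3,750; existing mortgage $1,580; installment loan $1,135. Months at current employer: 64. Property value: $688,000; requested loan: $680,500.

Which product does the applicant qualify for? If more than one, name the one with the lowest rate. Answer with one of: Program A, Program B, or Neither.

Total debts = (1,345 + 3,750 + 1,580 + 1,135) = 7,810; DTI = 7,810/20,250 = 38.6%.
LTV = 680,500/688,000 = 98.9%.
Program A: score 816 ≥ 620; DTI 38.6% ≤ 40%; LTV 98.9% > 97% → does not qualify.
Program B: score 816 ≥ 620; DTI 38.6% ≤ 40%; LTV 98.9% ≤ 100%; employment 64 ≥ 12 mo → qualifies.

Program B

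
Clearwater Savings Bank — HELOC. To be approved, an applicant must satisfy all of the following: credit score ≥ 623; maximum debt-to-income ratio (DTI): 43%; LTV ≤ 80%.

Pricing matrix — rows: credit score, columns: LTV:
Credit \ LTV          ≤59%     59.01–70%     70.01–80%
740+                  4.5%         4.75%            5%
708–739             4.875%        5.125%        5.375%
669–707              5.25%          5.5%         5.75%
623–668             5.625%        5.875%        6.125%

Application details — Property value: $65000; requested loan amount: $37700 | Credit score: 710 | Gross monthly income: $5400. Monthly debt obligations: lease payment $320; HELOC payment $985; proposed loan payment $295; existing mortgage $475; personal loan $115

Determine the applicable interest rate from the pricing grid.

4.875%

Credit score 710 ≥ 623; Total monthly debts = (320 + 985 + 295 + 475 + 115) = 2,190. DTI = 2,190/5,400 = 40.6% ≤ 43%
LTV = 37,700/65,000 = 58% ≤ 80%
Row: 710 falls in 708–739. Column: 58% falls in ≤59%. Rate = 4.875%.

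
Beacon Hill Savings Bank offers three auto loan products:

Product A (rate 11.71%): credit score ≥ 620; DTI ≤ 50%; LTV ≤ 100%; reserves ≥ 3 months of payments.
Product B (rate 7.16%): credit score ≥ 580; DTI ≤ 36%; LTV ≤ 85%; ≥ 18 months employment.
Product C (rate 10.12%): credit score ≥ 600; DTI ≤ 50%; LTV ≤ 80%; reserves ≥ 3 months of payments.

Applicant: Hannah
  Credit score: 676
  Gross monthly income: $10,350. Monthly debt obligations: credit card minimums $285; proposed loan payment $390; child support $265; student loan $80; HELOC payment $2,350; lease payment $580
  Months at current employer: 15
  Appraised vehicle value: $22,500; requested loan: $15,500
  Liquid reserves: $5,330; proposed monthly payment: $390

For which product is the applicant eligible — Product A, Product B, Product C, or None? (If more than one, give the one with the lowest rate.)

Product C

Total debts = (285 + 390 + 265 + 80 + 2,350 + 580) = 3,950; DTI = 3,950/10,350 = 38.2%.
LTV = 15,500/22,500 = 68.9%.
Reserves = 5,330/390 = 13.7 months.
Product A: score 676 ≥ 620; DTI 38.2% ≤ 50%; LTV 68.9% ≤ 100%; reserves 13.7 ≥ 3 mo → qualifies.
Product B: score 676 ≥ 580; DTI 38.2% > 36%; LTV 68.9% ≤ 85%; employment 15 < 18 mo → does not qualify.
Product C: score 676 ≥ 600; DTI 38.2% ≤ 50%; LTV 68.9% ≤ 80%; reserves 13.7 ≥ 3 mo → qualifies.
Qualifying: Product A, Product C. Lowest rate is 10.12% → Product C.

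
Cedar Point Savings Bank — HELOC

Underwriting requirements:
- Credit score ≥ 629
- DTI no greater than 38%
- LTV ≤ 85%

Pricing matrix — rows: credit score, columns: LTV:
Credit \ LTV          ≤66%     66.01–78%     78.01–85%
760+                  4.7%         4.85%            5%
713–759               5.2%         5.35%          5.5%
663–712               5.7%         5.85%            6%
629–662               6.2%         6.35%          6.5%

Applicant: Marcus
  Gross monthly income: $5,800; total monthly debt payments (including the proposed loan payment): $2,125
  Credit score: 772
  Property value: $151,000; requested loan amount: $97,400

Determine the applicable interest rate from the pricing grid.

Credit score 772 ≥ 629; DTI: 2,125 ÷ 5,800 = 36.6%, within the 38% cap
LTV = 97,400/151,000 = 64.5% ≤ 85%
Credit 772 → row 760+; LTV 64.5% → column ≤66%. Grid cell → 4.7%.

4.7%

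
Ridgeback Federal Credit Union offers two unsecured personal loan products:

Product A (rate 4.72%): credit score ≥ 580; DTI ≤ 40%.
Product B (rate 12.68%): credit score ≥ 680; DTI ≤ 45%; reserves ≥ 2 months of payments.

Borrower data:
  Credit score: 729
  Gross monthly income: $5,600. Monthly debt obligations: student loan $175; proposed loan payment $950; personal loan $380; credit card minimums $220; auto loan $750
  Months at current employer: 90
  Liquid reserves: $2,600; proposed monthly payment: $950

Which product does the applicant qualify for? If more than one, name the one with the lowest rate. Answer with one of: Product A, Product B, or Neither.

Product B

Total debts = (175 + 950 + 380 + 220 + 750) = 2,475; DTI = 2,475/5,600 = 44.2%.
Reserves = 2,600/950 = 2.7 months.
Product A: score 729 ≥ 580; DTI 44.2% > 40% → does not qualify.
Product B: score 729 ≥ 680; DTI 44.2% ≤ 45%; reserves 2.7 ≥ 2 mo → qualifies.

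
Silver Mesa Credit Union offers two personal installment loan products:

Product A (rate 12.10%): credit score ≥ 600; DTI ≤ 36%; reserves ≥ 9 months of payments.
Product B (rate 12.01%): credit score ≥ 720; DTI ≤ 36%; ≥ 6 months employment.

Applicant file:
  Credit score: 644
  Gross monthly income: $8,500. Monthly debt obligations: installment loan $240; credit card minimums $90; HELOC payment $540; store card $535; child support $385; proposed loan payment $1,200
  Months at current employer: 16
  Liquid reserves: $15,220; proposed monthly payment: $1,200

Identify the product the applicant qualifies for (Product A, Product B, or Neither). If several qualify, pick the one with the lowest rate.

Total debts = (240 + 90 + 540 + 535 + 385 + 1,200) = 2,990; DTI = 2,990/8,500 = 35.2%.
Reserves = 15,220/1,200 = 12.7 months.
Product A: score 644 ≥ 600; DTI 35.2% ≤ 36%; reserves 12.7 ≥ 9 mo → qualifies.
Product B: score 644 < 720; DTI 35.2% ≤ 36%; employment 16 ≥ 6 mo → does not qualify.

Product A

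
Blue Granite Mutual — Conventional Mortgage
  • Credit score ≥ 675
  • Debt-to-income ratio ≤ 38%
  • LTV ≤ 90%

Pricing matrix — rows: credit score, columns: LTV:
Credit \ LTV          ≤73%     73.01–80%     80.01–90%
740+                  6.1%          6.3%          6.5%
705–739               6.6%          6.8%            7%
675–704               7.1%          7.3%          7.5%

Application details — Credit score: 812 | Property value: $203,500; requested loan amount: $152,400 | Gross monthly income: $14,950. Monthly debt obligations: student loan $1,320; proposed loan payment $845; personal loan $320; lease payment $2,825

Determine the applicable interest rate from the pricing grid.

Credit score 812 ≥ 675; Total monthly debts = (1,320 + 845 + 320 + 2,825) = 5,310. DTI = 5,310/14,950 = 35.5% ≤ 38%
LTV = 152,400/203,500 = 74.9% ≤ 90%
Credit 812 → row 740+; LTV 74.9% → column 73.01–80%. Grid cell → 6.3%.

6.3%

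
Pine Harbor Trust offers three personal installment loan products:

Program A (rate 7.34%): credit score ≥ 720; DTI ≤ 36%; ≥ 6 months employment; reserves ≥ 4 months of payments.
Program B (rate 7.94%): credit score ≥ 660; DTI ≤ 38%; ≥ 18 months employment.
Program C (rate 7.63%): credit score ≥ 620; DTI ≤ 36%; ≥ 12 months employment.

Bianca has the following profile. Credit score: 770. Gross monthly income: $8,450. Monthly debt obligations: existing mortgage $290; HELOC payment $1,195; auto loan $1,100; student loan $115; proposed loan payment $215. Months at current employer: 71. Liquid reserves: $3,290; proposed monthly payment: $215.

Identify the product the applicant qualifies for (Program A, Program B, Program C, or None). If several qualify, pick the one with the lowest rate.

Program A

Total debts = (290 + 1,195 + 1,100 + 115 + 215) = 2,915; DTI = 2,915/8,450 = 34.5%.
Reserves = 3,290/215 = 15.3 months.
Program A: score 770 ≥ 720; DTI 34.5% ≤ 36%; employment 71 ≥ 6 mo; reserves 15.3 ≥ 4 mo → qualifies.
Program B: score 770 ≥ 660; DTI 34.5% ≤ 38%; employment 71 ≥ 18 mo → qualifies.
Program C: score 770 ≥ 620; DTI 34.5% ≤ 36%; employment 71 ≥ 12 mo → qualifies.
Qualifying: Program A, Program B, Program C. Lowest rate is 7.34% → Program A.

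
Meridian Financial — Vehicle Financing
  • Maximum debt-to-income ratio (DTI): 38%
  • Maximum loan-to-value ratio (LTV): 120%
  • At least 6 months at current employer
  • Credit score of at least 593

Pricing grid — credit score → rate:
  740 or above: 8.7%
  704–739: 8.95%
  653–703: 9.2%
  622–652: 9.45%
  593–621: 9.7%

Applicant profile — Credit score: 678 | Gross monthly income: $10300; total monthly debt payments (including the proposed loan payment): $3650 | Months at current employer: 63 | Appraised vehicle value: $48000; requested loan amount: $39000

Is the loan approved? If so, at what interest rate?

Approved at 9.2%

Credit score 678 ≥ 593 (meets minimum)
Debt-to-income = 3,650/10,300 = 35.4% — meets 38% limit
Employment 63 ≥ 6 months
LTV: 39,000 ÷ 48,000 = 81.2%, within 120% cap
All requirements met. Score 678 falls in the 653–703 tier → 9.2%.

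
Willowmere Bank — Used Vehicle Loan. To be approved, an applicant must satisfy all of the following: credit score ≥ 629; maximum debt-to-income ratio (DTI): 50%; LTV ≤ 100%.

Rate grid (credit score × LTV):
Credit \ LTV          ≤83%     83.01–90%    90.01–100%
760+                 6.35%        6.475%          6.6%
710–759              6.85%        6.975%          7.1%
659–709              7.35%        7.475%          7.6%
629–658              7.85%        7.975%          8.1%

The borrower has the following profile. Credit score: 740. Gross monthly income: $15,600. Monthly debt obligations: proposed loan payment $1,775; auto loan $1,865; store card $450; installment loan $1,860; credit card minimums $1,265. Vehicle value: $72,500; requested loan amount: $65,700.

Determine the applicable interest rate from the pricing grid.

Credit score 740 ≥ 629; Total monthly debts = (1,775 + 1,865 + 450 + 1,860 + 1,265) = 7,215. DTI = 7,215/15,600 = 46.2% ≤ 50%
LTV: 65,700 ÷ 72,500 = 90.6%, within 100% cap
Credit 740 → row 710–759; LTV 90.6% → column 90.01–100%. Grid cell → 7.1%.

7.1%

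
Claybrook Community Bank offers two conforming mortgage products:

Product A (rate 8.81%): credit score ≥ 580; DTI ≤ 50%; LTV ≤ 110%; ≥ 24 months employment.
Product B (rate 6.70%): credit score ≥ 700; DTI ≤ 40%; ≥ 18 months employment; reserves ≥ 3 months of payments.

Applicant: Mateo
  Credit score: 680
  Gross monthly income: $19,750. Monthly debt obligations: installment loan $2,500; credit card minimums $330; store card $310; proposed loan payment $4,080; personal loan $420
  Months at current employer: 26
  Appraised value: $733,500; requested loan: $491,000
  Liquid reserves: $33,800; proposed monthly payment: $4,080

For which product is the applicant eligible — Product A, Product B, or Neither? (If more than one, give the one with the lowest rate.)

Product A

Total debts = (2,500 + 330 + 310 + 4,080 + 420) = 7,640; DTI = 7,640/19,750 = 38.7%.
LTV = 491,000/733,500 = 66.9%.
Reserves = 33,800/4,080 = 8.3 months.
Product A: score 680 ≥ 580; DTI 38.7% ≤ 50%; LTV 66.9% ≤ 110%; employment 26 ≥ 24 mo → qualifies.
Product B: score 680 < 700; DTI 38.7% ≤ 40%; employment 26 ≥ 18 mo; reserves 8.3 ≥ 3 mo → does not qualify.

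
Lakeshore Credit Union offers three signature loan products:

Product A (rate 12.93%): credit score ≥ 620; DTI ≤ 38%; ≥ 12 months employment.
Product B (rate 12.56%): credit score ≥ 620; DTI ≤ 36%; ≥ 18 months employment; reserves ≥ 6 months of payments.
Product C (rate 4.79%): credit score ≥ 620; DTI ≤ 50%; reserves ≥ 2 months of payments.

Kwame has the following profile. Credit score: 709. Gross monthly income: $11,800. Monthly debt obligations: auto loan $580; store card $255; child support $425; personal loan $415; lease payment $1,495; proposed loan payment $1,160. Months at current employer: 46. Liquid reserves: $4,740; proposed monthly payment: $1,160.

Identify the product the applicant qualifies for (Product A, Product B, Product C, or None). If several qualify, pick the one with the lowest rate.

Total debts = (580 + 255 + 425 + 415 + 1,495 + 1,160) = 4,330; DTI = 4,330/11,800 = 36.7%.
Reserves = 4,740/1,160 = 4.1 months.
Product A: score 709 ≥ 620; DTI 36.7% ≤ 38%; employment 46 ≥ 12 mo → qualifies.
Product B: score 709 ≥ 620; DTI 36.7% > 36%; employment 46 ≥ 18 mo; reserves 4.1 < 6 mo → does not qualify.
Product C: score 709 ≥ 620; DTI 36.7% ≤ 50%; reserves 4.1 ≥ 2 mo → qualifies.
Qualifying: Product A, Product C. Lowest rate is 4.79% → Product C.

Product C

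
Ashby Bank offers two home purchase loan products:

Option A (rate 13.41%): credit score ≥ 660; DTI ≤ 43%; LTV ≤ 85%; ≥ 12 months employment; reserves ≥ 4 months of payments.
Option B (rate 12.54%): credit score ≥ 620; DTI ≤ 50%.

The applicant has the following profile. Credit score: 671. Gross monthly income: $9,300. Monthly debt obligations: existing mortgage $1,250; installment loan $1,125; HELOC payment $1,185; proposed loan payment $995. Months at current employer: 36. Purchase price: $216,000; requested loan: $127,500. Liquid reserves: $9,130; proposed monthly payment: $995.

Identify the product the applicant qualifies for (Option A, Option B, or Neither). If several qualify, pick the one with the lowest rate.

Total debts = (1,250 + 1,125 + 1,185 + 995) = 4,555; DTI = 4,555/9,300 = 49%.
LTV = 127,500/216,000 = 59%.
Reserves = 9,130/995 = 9.2 months.
Option A: score 671 ≥ 660; DTI 49% > 43%; LTV 59% ≤ 85%; employment 36 ≥ 12 mo; reserves 9.2 ≥ 4 mo → does not qualify.
Option B: score 671 ≥ 620; DTI 49% ≤ 50% → qualifies.

Option B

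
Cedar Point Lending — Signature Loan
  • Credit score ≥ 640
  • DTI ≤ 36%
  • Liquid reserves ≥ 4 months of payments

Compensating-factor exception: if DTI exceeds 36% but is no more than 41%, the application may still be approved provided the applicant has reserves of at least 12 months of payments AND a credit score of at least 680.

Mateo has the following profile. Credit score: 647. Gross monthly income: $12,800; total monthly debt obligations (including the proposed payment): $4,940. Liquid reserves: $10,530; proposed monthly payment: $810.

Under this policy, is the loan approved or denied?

Denied

Credit score 647 ≥ 640 (meets base)
DTI = 4,940/12,800 = 38.6% > 36% — standard DTI limit exceeded.
Liquid reserves cover 10,530/810 = 13.0 months — ≥ 4 required
DTI 38.6% is within the 36%–41% exception band; checking compensating factors.
Reserves 13.0 ≥ 12 months; credit score 647 < 680.
Override conditions not both satisfied; exception does not apply.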